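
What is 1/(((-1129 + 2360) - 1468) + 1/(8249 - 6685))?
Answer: -1564/370667 ≈ -0.0042194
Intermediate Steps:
1/(((-1129 + 2360) - 1468) + 1/(8249 - 6685)) = 1/((1231 - 1468) + 1/1564) = 1/(-237 + 1/1564) = 1/(-370667/1564) = -1564/370667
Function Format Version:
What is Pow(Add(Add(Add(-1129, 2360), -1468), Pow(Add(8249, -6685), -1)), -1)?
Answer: Rational(-1564, 370667) ≈ -0.0042194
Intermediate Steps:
Pow(Add(Add(Add(-1129, 2360), -1468), Pow(Add(8249, -6685), -1)), -1) = Pow(Add(Add(1231, -1468), Pow(1564, -1)), -1) = Pow(Add(-237, Rational(1, 1564)), -1) = Pow(Rational(-370667, 1564), -1) = Rational(-1564, 370667)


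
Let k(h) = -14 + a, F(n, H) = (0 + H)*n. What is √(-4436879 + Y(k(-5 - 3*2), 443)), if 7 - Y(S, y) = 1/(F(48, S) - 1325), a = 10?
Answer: I*√10210524726491/1517 ≈ 2106.4*I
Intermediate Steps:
F(n, H) = H*n
k(h) = -4 (k(h) = -14 + 10 = -4)
Y(S, y) = 7 - 1/(-1325 + 48*S) (Y(S, y) = 7 - 1/(S*48 - 1325) = 7 - 1/(48*S - 1325) = 7 - 1/(-1325 + 48*S))
√(-4436879 + Y(k(-5 - 3*2), 443)) = √(-4436879 + 12*(-773 + 28*(-4))/(-1325 + 48*(-4))) = √(-4436879 + 12*(-773 - 112)/(-1325 - 192)) = √(-4436879 + 12*(-885)/(-1517)) = √(-4436879 + 12*(-1/1517)*(-885)) = √(-4436879 + 10620/1517) = √(-6730734823/1517) = I*√10210524726491/1517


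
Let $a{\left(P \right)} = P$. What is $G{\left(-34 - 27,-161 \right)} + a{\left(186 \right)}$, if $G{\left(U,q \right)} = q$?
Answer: $25$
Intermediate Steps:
$G{\left(-34 - 27,-161 \right)} + a{\left(186 \right)} = -161 + 186 = 25$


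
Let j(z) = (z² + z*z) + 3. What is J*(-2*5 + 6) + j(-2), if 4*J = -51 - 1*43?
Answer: 105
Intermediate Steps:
j(z) = 3 + 2*z² (j(z) = (z² + z²) + 3 = 2*z² + 3 = 3 + 2*z²)
J = -47/2 (J = (-51 - 1*43)/4 = (-51 - 43)/4 = (¼)*(-94) = -47/2 ≈ -23.500)
J*(-2*5 + 6) + j(-2) = -47*(-2*5 + 6)/2 + (3 + 2*(-2)²) = -47*(-10 + 6)/2 + (3 + 2*4) = -47/2*(-4) + (3 + 8) = 94 + 11 = 105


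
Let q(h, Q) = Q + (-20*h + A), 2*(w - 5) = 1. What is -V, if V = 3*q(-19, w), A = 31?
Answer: -2499/2 ≈ -1249.5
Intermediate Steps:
w = 11/2 (w = 5 + (1/2)*1 = 5 + 1/2 = 11/2 ≈ 5.5000)
q(h, Q) = 31 + Q - 20*h (q(h, Q) = Q + (-20*h + 31) = Q + (31 - 20*h) = 31 + Q - 20*h)
V = 2499/2 (V = 3*(31 + 11/2 - 20*(-19)) = 3*(31 + 11/2 + 380) = 3*(833/2) = 2499/2 ≈ 1249.5)
-V = -1*2499/2 = -2499/2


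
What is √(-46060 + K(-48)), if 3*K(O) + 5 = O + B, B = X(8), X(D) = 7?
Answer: I*√414678/3 ≈ 214.65*I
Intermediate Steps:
B = 7
K(O) = ⅔ + O/3 (K(O) = -5/3 + (O + 7)/3 = -5/3 + (7 + O)/3 = -5/3 + (7/3 + O/3) = ⅔ + O/3)
√(-46060 + K(-48)) = √(-46060 + (⅔ + (⅓)*(-48))) = √(-46060 + (⅔ - 16)) = √(-46060 - 46/3) = √(-138226/3) = I*√414678/3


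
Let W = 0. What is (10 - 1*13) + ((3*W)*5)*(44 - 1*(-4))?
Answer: -3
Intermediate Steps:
(10 - 1*13) + ((3*W)*5)*(44 - 1*(-4)) = (10 - 1*13) + ((3*0)*5)*(44 - 1*(-4)) = (10 - 13) + (0*5)*(44 + 4) = -3 + 0*48 = -3 + 0 = -3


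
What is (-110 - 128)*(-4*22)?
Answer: 20944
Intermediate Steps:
(-110 - 128)*(-4*22) = -238*(-88) = 20944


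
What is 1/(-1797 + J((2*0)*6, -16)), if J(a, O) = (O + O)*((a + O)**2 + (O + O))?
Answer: -1/8965 ≈ -0.00011154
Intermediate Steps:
J(a, O) = 2*O*((O + a)**2 + 2*O) (J(a, O) = (2*O)*((O + a)**2 + 2*O) = 2*O*((O + a)**2 + 2*O))
1/(-1797 + J((2*0)*6, -16)) = 1/(-1797 + 2*(-16)*((-16 + (2*0)*6)**2 + 2*(-16))) = 1/(-1797 + 2*(-16)*((-16 + 0*6)**2 - 32)) = 1/(-1797 + 2*(-16)*((-16 + 0)**2 - 32)) = 1/(-1797 + 2*(-16)*((-16)**2 - 32)) = 1/(-1797 + 2*(-16)*(256 - 32)) = 1/(-1797 + 2*(-16)*224) = 1/(-1797 - 7168) = 1/(-8965) = -1/8965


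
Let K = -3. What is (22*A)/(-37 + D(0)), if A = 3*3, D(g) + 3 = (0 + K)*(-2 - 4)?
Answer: -9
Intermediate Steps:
D(g) = 15 (D(g) = -3 + (0 - 3)*(-2 - 4) = -3 - 3*(-6) = -3 + 18 = 15)
A = 9
(22*A)/(-37 + D(0)) = (22*9)/(-37 + 15) = 198/(-22) = 198*(-1/22) = -9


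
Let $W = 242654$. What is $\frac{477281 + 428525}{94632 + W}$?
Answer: $\frac{452903}{168643} \approx 2.6856$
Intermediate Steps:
$\frac{477281 + 428525}{94632 + W} = \frac{477281 + 428525}{94632 + 242654} = \frac{905806}{337286} = 905806 \cdot \frac{1}{337286} = \frac{452903}{168643}$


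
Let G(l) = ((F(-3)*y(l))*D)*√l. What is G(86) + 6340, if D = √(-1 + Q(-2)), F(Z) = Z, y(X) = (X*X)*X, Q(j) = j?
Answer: 6340 - 1908168*I*√258 ≈ 6340.0 - 3.065e+7*I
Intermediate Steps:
y(X) = X³ (y(X) = X²*X = X³)
D = I*√3 (D = √(-1 - 2) = √(-3) = I*√3 ≈ 1.732*I)
G(l) = -3*I*√3*l^(7/2) (G(l) = ((-3*l³)*(I*√3))*√l = (-3*I*√3*l³)*√l = -3*I*√3*l^(7/2))
G(86) + 6340 = -3*I*√3*86^(7/2) + 6340 = -3*I*√3*636056*√86 + 6340 = -1908168*I*√258 + 6340 = 6340 - 1908168*I*√258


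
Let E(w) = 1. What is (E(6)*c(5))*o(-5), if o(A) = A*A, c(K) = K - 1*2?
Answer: 75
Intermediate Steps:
c(K) = -2 + K (c(K) = K - 2 = -2 + K)
o(A) = A**2
(E(6)*c(5))*o(-5) = (1*(-2 + 5))*(-5)**2 = (1*3)*25 = 3*25 = 75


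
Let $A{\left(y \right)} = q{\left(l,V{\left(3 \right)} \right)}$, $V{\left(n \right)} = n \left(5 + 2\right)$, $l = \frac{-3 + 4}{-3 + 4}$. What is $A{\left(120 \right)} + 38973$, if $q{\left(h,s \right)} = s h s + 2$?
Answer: $39416$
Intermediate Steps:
$l = 1$ ($l = 1 \cdot 1^{-1} = 1 \cdot 1 = 1$)
$V{\left(n \right)} = 7 n$ ($V{\left(n \right)} = n 7 = 7 n$)
$q{\left(h,s \right)} = 2 + h s^{2}$ ($q{\left(h,s \right)} = h s s + 2 = h s^{2} + 2 = 2 + h s^{2}$)
$A{\left(y \right)} = 443$ ($A{\left(y \right)} = 2 + 1 \left(7 \cdot 3\right)^{2} = 2 + 1 \cdot 21^{2} = 2 + 1 \cdot 441 = 2 + 441 = 443$)
$A{\left(120 \right)} + 38973 = 443 + 38973 = 39416$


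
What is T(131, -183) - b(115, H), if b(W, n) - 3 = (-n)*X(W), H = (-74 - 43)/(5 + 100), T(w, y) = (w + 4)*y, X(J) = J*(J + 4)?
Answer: -39957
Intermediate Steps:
X(J) = J*(4 + J)
T(w, y) = y*(4 + w) (T(w, y) = (4 + w)*y = y*(4 + w))
H = -39/35 (H = -117/105 = -117*1/105 = -39/35 ≈ -1.1143)
b(W, n) = 3 - W*n*(4 + W) (b(W, n) = 3 + (-n)*(W*(4 + W)) = 3 - W*n*(4 + W))
T(131, -183) - b(115, H) = -183*(4 + 131) - (3 - 1*115*(-39/35)*(4 + 115)) = -183*135 - (3 - 1*115*(-39/35)*119) = -24705 - (3 + 15249) = -24705 - 1*15252 = -24705 - 15252 = -39957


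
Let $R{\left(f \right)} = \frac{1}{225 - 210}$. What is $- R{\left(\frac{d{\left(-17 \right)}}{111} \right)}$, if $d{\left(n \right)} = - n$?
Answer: $- \frac{1}{15} \approx -0.066667$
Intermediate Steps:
$R{\left(f \right)} = \frac{1}{15}$
$- R{\left(\frac{d{\left(-17 \right)}}{111} \right)} = \left(-1\right) \frac{1}{15} = - \frac{1}{15}$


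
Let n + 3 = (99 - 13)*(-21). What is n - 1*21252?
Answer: -23061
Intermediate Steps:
n = -1809 (n = -3 + (99 - 13)*(-21) = -3 + 86*(-21) = -3 - 1806 = -1809)
n - 1*21252 = -1809 - 1*21252 = -1809 - 21252 = -23061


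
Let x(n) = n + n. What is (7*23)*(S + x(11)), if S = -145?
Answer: -19803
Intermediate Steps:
x(n) = 2*n
(7*23)*(S + x(11)) = (7*23)*(-145 + 2*11) = 161*(-145 + 22) = 161*(-123) = -19803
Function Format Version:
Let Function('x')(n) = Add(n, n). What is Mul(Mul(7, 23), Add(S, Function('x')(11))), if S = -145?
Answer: -19803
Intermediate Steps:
Function('x')(n) = Mul(2, n)
Mul(Mul(7, 23), Add(S, Function('x')(11))) = Mul(Mul(7, 23), Add(-145, Mul(2, 11))) = Mul(161, Add(-145, 22)) = Mul(161, -123) = -19803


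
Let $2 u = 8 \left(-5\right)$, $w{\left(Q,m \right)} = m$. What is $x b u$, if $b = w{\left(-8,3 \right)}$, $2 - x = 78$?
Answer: $4560$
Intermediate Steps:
$x = -76$ ($x = 2 - 78 = -76$)
$b = 3$
$u = -20$ ($u = \frac{8 \left(-5\right)}{2} = \frac{1}{2} \left(-40\right) = -20$)
$x b u = \left(-76\right) 3 \left(-20\right) = \left(-228\right) \left(-20\right) = 4560$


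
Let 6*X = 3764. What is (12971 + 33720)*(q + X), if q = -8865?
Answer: -1153874683/3 ≈ -3.8462e+8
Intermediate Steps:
X = 1882/3 (X = (1/6)*3764 = 1882/3 ≈ 627.33)
(12971 + 33720)*(q + X) = (12971 + 33720)*(-8865 + 1882/3) = 46691*(-24713/3) = -1153874683/3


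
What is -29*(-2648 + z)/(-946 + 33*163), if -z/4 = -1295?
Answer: -73428/4433 ≈ -16.564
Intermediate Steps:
z = 5180 (z = -4*(-1295) = 5180)
-29*(-2648 + z)/(-946 + 33*163) = -29*(-2648 + 5180)/(-946 + 33*163) = -73428/(-946 + 5379) = -73428/4433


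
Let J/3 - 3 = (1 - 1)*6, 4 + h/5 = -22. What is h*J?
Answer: -1170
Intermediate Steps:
h = -130 (h = -20 + 5*(-22) = -20 - 110 = -130)
J = 9 (J = 9 + 3*((1 - 1)*6) = 9 + 3*(0*6) = 9 + 3*0 = 9 + 0 = 9)
h*J = -130*9 = -1170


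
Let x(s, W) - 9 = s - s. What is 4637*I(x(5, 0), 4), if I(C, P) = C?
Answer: 41733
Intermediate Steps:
x(s, W) = 9 (x(s, W) = 9 + (s - s) = 9 + 0 = 9)
4637*I(x(5, 0), 4) = 4637*9 = 41733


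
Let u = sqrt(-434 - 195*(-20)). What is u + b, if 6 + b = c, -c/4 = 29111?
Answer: -116450 + sqrt(3466) ≈ -1.1639e+5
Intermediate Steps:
c = -116444 (c = -4*29111 = -116444)
b = -116450 (b = -6 - 116444 = -116450)
u = sqrt(3466) (u = sqrt(-434 + 3900) = sqrt(3466) ≈ 58.873)
u + b = sqrt(3466) - 116450 = -116450 + sqrt(3466)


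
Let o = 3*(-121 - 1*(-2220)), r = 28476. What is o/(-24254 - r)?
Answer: -6297/52730 ≈ -0.11942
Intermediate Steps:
o = 6297 (o = 3*(-121 + 2220) = 3*2099 = 6297)
o/(-24254 - r) = 6297/(-24254 - 1*28476) = 6297/(-24254 - 28476) = 6297/(-52730) = 6297*(-1/52730) = -6297/52730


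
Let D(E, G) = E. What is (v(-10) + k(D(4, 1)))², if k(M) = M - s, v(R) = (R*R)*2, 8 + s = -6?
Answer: 47524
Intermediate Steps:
s = -14 (s = -8 - 6 = -14)
v(R) = 2*R² (v(R) = R²*2 = 2*R²)
k(M) = 14 + M (k(M) = M - 1*(-14) = M + 14 = 14 + M)
(v(-10) + k(D(4, 1)))² = (2*(-10)² + (14 + 4))² = (2*100 + 18)² = (200 + 18)² = 218² = 47524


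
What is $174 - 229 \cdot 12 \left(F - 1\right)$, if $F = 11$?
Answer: $-27306$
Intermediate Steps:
$174 - 229 \cdot 12 \left(F - 1\right) = 174 - 229 \cdot 12 \left(11 - 1\right) = 174 - 229 \cdot 12 \cdot 10 = 174 - 27480 = -27306$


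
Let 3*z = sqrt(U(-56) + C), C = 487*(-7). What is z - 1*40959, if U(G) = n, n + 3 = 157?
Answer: -40959 + I*sqrt(3255)/3 ≈ -40959.0 + 19.018*I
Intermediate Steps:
n = 154 (n = -3 + 157 = 154)
U(G) = 154
C = -3409
z = I*sqrt(3255)/3 (z = sqrt(154 - 3409)/3 = sqrt(-3255)/3 = (I*sqrt(3255))/3 = I*sqrt(3255)/3 ≈ 19.018*I)
z - 1*40959 = I*sqrt(3255)/3 - 1*40959 = I*sqrt(3255)/3 - 40959 = -40959 + I*sqrt(3255)/3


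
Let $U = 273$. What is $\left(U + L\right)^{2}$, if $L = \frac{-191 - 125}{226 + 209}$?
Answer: $\frac{14027796721}{189225} \approx 74133.0$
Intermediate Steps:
$L = - \frac{316}{435} \approx -0.72644$
$\left(U + L\right)^{2} = \left(273 - \frac{316}{435}\right)^{2} = \left(\frac{118439}{435}\right)^{2} = \frac{14027796721}{189225}$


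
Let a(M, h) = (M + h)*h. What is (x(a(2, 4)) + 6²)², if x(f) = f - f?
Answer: 1296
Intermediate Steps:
a(M, h) = h*(M + h)
x(f) = 0
(x(a(2, 4)) + 6²)² = (0 + 6²)² = (0 + 36)² = 36² = 1296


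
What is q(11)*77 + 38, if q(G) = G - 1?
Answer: 808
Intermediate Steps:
q(G) = -1 + G
q(11)*77 + 38 = (-1 + 11)*77 + 38 = 10*77 + 38 = 770 + 38 = 808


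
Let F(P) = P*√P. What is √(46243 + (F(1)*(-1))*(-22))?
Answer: √46265 ≈ 215.09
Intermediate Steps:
F(P) = P^(3/2)
√(46243 + (F(1)*(-1))*(-22)) = √(46243 + (1^(3/2)*(-1))*(-22)) = √(46243 + (1*(-1))*(-22)) = √(46243 - 1*(-22)) = √(46243 + 22) = √46265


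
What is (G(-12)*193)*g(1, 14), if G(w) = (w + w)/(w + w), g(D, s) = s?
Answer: 2702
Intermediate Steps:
G(w) = 1 (G(w) = (2*w)/((2*w)) = (2*w)*(1/(2*w)) = 1)
(G(-12)*193)*g(1, 14) = (1*193)*14 = 193*14 = 2702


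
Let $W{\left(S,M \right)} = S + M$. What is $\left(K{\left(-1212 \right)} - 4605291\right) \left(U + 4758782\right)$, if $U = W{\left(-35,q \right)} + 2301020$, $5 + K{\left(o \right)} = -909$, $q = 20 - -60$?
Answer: $-32519102550635$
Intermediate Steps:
$q = 80$ ($q = 20 + 60 = 80$)
$K{\left(o \right)} = -914$ ($K{\left(o \right)} = -5 - 909 = -914$)
$W{\left(S,M \right)} = M + S$
$U = 2301065$ ($U = \left(80 - 35\right) + 2301020 = 45 + 2301020 = 2301065$)
$\left(K{\left(-1212 \right)} - 4605291\right) \left(U + 4758782\right) = \left(-914 - 4605291\right) \left(2301065 + 4758782\right) = \left(-4606205\right) 7059847 = -32519102550635$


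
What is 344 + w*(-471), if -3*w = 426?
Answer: 67226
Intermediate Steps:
w = -142 (w = -1/3*426 = -142)
344 + w*(-471) = 344 - 142*(-471) = 344 + 66882 = 67226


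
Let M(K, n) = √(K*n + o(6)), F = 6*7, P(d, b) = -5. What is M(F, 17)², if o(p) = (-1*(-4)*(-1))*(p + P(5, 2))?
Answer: 710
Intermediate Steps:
o(p) = 20 - 4*p (o(p) = (-1*(-4)*(-1))*(p - 5) = (4*(-1))*(-5 + p) = -4*(-5 + p) = 20 - 4*p)
F = 42
M(K, n) = √(-4 + K*n) (M(K, n) = √(K*n + (20 - 4*6)) = √(K*n + (20 - 24)) = √(K*n - 4) = √(-4 + K*n))
M(F, 17)² = (√(-4 + 42*17))² = (√(-4 + 714))² = (√710)² = 710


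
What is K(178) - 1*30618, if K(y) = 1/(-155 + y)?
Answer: -704213/23 ≈ -30618.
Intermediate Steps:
K(178) - 1*30618 = 1/(-155 + 178) - 1*30618 = 1/23 - 30618 = -704213/23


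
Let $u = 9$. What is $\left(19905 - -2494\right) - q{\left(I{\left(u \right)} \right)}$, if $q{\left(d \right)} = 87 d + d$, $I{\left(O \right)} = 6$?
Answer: $21871$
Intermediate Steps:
$q{\left(d \right)} = 88 d$
$\left(19905 - -2494\right) - q{\left(I{\left(u \right)} \right)} = \left(19905 - -2494\right) - 88 \cdot 6 = \left(19905 + 2494\right) - 528 = 22399 - 528 = 21871$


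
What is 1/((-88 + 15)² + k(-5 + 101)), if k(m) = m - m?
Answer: 1/5329 ≈ 0.00018765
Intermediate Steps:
k(m) = 0
1/((-88 + 15)² + k(-5 + 101)) = 1/((-88 + 15)² + 0) = 1/((-73)² + 0) = 1/(5329 + 0) = 1/5329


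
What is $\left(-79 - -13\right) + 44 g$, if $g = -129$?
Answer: $-5742$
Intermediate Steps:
$\left(-79 - -13\right) + 44 g = \left(-79 - -13\right) + 44 \left(-129\right) = \left(-79 + 13\right) - 5676 = -66 - 5676 = -5742$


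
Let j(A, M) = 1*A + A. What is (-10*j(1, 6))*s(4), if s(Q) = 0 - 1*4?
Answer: 80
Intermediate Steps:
s(Q) = -4 (s(Q) = 0 - 4 = -4)
j(A, M) = 2*A (j(A, M) = A + A = 2*A)
(-10*j(1, 6))*s(4) = -20*(-4) = 80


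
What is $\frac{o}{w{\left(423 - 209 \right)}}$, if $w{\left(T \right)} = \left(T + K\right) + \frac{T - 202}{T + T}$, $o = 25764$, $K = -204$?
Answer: $\frac{2756748}{1073} \approx 2569.2$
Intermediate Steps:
$w{\left(T \right)} = -204 + T + \frac{-202 + T}{2 T}$ ($w{\left(T \right)} = \left(T - 204\right) + \frac{T - 202}{T + T} = \left(-204 + T\right) + \frac{-202 + T}{2 T} = -204 + T + \frac{-202 + T}{2 T}$)
$\frac{o}{w{\left(423 - 209 \right)}} = \frac{25764}{- \frac{407}{2} + \left(423 - 209\right) - \frac{101}{423 - 209}} = \frac{25764}{- \frac{407}{2} + 214 - \frac{101}{214}} = \frac{25764}{\frac{1073}{107}} = 25764 \cdot \frac{107}{1073} = \frac{2756748}{1073}$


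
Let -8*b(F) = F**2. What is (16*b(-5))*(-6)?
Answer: 300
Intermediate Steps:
b(F) = -F**2/8
(16*b(-5))*(-6) = (16*(-1/8*(-5)**2))*(-6) = (16*(-1/8*25))*(-6) = (16*(-25/8))*(-6) = -50*(-6) = 300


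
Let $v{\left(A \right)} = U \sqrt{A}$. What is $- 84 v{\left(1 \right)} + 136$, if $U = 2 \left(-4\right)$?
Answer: $808$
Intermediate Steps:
$U = -8$
$v{\left(A \right)} = - 8 \sqrt{A}$
$- 84 v{\left(1 \right)} + 136 = - 84 \left(- 8 \sqrt{1}\right) + 136 = - 84 \left(\left(-8\right) 1\right) + 136 = \left(-84\right) \left(-8\right) + 136 = 672 + 136 = 808$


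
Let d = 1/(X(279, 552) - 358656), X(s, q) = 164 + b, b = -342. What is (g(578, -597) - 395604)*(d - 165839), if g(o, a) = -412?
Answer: 11783193071319816/179417 ≈ 6.5675e+10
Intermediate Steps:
X(s, q) = -178 (X(s, q) = 164 - 342 = -178)
d = -1/358834 (d = 1/(-178 - 358656) = 1/(-358834) = -1/358834 ≈ -2.7868e-6)
(g(578, -597) - 395604)*(d - 165839) = (-412 - 395604)*(-1/358834 - 165839) = -396016*(-59508671727/358834) = 11783193071319816/179417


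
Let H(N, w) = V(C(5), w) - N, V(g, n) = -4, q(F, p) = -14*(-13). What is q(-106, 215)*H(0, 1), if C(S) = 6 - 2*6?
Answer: -728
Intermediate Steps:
C(S) = -6 (C(S) = 6 - 12 = -6)
q(F, p) = 182
H(N, w) = -4 - N
q(-106, 215)*H(0, 1) = 182*(-4 - 1*0) = 182*(-4 + 0) = 182*(-4) = -728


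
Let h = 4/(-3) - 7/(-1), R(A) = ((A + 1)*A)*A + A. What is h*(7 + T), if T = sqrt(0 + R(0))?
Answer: 119/3 ≈ 39.667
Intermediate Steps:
R(A) = A + A**2*(1 + A) (R(A) = ((1 + A)*A)*A + A = (A*(1 + A))*A + A = A**2*(1 + A) + A = A + A**2*(1 + A))
T = 0 (T = sqrt(0 + 0*(1 + 0 + 0**2)) = sqrt(0 + 0*(1 + 0 + 0)) = sqrt(0 + 0*1) = sqrt(0 + 0) = sqrt(0) = 0)
h = 17/3 (h = 4*(-1/3) - 7*(-1) = -4/3 + 7 = 17/3 ≈ 5.6667)
h*(7 + T) = 17*(7 + 0)/3 = (17/3)*7 = 119/3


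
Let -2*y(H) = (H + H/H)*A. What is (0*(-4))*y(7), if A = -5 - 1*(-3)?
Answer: 0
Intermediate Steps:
A = -2 (A = -5 + 3 = -2)
y(H) = 1 + H (y(H) = -(H + H/H)*(-2)/2 = -(H + 1)*(-2)/2 = -(1 + H)*(-2)/2 = -(-2 - 2*H)/2 = 1 + H)
(0*(-4))*y(7) = (0*(-4))*(1 + 7) = 0*8 = 0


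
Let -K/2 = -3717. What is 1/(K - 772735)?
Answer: -1/765301 ≈ -1.3067e-6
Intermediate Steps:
K = 7434 (K = -2*(-3717) = 7434)
1/(K - 772735) = 1/(7434 - 772735) = 1/(-765301) = -1/765301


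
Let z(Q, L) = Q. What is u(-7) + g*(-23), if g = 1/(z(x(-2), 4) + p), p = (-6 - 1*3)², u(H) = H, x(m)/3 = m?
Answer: -548/75 ≈ -7.3067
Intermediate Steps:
x(m) = 3*m
p = 81 (p = (-6 - 3)² = (-9)² = 81)
g = 1/75 (g = 1/(3*(-2) + 81) = 1/(-6 + 81) = 1/75 ≈ 0.013333)
u(-7) + g*(-23) = -7 + (1/75)*(-23) = -7 - 23/75 = -548/75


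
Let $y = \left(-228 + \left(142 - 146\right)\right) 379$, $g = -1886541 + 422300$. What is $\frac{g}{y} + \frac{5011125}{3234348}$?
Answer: $\frac{431373595739}{23699145912} \approx 18.202$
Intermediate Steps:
$g = -1464241$
$y = -87928$ ($y = \left(-228 - 4\right) 379 = \left(-232\right) 379 = -87928$)
$\frac{g}{y} + \frac{5011125}{3234348} = - \frac{1464241}{-87928} + \frac{5011125}{3234348} = \left(-1464241\right) \left(- \frac{1}{87928}\right) + 5011125 \cdot \frac{1}{3234348} = \frac{1464241}{87928} + \frac{1670375}{1078116} = \frac{431373595739}{23699145912}$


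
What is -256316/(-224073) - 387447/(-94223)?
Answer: 110967274099/21112830279 ≈ 5.2559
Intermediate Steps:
-256316/(-224073) - 387447/(-94223) = -256316*(-1/224073) - 387447*(-1/94223) = 256316/224073 + 387447/94223 = 110967274099/21112830279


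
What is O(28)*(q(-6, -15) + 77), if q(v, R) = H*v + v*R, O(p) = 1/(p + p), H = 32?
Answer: -25/56 ≈ -0.44643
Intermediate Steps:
O(p) = 1/(2*p)
q(v, R) = 32*v + R*v (q(v, R) = 32*v + v*R = 32*v + R*v)
O(28)*(q(-6, -15) + 77) = ((½)/28)*(-6*(32 - 15) + 77) = ((½)*(1/28))*(-6*17 + 77) = (-102 + 77)/56 = (1/56)*(-25) = -25/56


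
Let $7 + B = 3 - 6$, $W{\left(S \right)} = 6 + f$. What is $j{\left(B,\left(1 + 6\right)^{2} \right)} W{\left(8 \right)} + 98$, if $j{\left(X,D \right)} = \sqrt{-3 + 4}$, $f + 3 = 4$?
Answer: $105$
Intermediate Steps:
$f = 1$ ($f = -3 + 4 = 1$)
$W{\left(S \right)} = 7$ ($W{\left(S \right)} = 6 + 1 = 7$)
$B = -10$ ($B = -7 + \left(3 - 6\right) = -7 - 3 = -10$)
$j{\left(X,D \right)} = 1$ ($j{\left(X,D \right)} = \sqrt{1} = 1$)
$j{\left(B,\left(1 + 6\right)^{2} \right)} W{\left(8 \right)} + 98 = 1 \cdot 7 + 98 = 7 + 98 = 105$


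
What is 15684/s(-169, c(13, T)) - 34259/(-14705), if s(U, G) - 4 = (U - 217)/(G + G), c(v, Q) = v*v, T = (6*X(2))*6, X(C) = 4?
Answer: 12997853759/2367505 ≈ 5490.1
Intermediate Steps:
T = 144 (T = (6*4)*6 = 24*6 = 144)
c(v, Q) = v²
s(U, G) = 4 + (-217 + U)/(2*G) (s(U, G) = 4 + (U - 217)/(G + G) = 4 + (-217 + U)/((2*G)) = 4 + (-217 + U)*(1/(2*G)) = 4 + (-217 + U)/(2*G))
15684/s(-169, c(13, T)) - 34259/(-14705) = 15684/(((-217 - 169 + 8*13²)/(2*(13²)))) - 34259/(-14705) = 15684/(((½)*(-217 - 169 + 8*169)/169)) - 34259*(-1/14705) = 15684/(((½)*(1/169)*(-217 - 169 + 1352))) + 34259/14705 = 15684/(((½)*(1/169)*966)) + 34259/14705 = 15684/(483/169) + 34259/14705 = 15684*(169/483) + 34259/14705 = 883532/161 + 34259/14705 = 12997853759/2367505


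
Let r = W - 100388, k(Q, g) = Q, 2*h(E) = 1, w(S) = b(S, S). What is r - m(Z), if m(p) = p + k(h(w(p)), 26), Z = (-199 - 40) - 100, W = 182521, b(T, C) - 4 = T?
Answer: 164943/2 ≈ 82472.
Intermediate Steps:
b(T, C) = 4 + T
w(S) = 4 + S
Z = -339 (Z = -239 - 100 = -339)
h(E) = ½ (h(E) = (½)*1 = ½)
m(p) = ½ + p (m(p) = p + ½ = ½ + p)
r = 82133 (r = 182521 - 100388 = 82133)
r - m(Z) = 82133 - (½ - 339) = 82133 - 1*(-677/2) = 82133 + 677/2 = 164943/2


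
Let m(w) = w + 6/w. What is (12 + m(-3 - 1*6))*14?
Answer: 98/3 ≈ 32.667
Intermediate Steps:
m(w) = w + 6/w
(12 + m(-3 - 1*6))*14 = (12 + ((-3 - 1*6) + 6/(-3 - 1*6)))*14 = (12 + ((-3 - 6) + 6/(-3 - 6)))*14 = (12 + (-9 + 6/(-9)))*14 = (12 + (-9 + 6*(-⅑)))*14 = (12 + (-9 - ⅔))*14 = (12 - 29/3)*14 = (7/3)*14 = 98/3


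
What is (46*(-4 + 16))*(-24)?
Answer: -13248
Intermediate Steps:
(46*(-4 + 16))*(-24) = (46*12)*(-24) = 552*(-24) = -13248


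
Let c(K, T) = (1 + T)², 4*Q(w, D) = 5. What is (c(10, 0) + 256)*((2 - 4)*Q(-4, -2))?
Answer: -1285/2 ≈ -642.50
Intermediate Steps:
Q(w, D) = 5/4 (Q(w, D) = (¼)*5 = 5/4)
(c(10, 0) + 256)*((2 - 4)*Q(-4, -2)) = ((1 + 0)² + 256)*((2 - 4)*(5/4)) = (1² + 256)*(-2*5/4) = (1 + 256)*(-5/2) = 257*(-5/2) = -1285/2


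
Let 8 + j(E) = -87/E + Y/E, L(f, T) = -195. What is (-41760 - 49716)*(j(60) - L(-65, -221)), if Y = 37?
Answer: -17029782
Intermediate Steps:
j(E) = -8 - 50/E (j(E) = -8 + (-87/E + 37/E) = -8 - 50/E)
(-41760 - 49716)*(j(60) - L(-65, -221)) = (-41760 - 49716)*((-8 - 50/60) - 1*(-195)) = -91476*((-8 - 50*1/60) + 195) = -91476*((-8 - ⅚) + 195) = -91476*(-53/6 + 195) = -91476*1117/6 = -17029782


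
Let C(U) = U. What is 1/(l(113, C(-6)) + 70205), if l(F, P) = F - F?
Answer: 1/70205 ≈ 1.4244e-5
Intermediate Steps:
l(F, P) = 0
1/(l(113, C(-6)) + 70205) = 1/(0 + 70205) = 1/70205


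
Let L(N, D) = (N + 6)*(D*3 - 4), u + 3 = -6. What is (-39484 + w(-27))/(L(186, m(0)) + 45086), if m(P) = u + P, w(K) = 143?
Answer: -39341/39134 ≈ -1.0053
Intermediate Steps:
u = -9 (u = -3 - 6 = -9)
m(P) = -9 + P
L(N, D) = (-4 + 3*D)*(6 + N) (L(N, D) = (6 + N)*(3*D - 4) = (6 + N)*(-4 + 3*D) = (-4 + 3*D)*(6 + N))
(-39484 + w(-27))/(L(186, m(0)) + 45086) = (-39484 + 143)/((-24 - 4*186 + 18*(-9 + 0) + 3*(-9 + 0)*186) + 45086) = -39341/((-24 - 744 + 18*(-9) + 3*(-9)*186) + 45086) = -39341/((-24 - 744 - 162 - 5022) + 45086) = -39341/(-5952 + 45086) = -39341/39134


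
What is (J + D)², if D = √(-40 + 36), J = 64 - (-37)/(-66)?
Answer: 17513545/4356 + 8374*I/33 ≈ 4020.6 + 253.76*I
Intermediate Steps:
J = 4187/66 (J = 64 - (-37)*(-1)/66 = 64 - 1*37/66 = 64 - 37/66 = 4187/66 ≈ 63.439)
D = 2*I (D = √(-4) = 2*I ≈ 2.0*I)
(J + D)² = (4187/66 + 2*I)²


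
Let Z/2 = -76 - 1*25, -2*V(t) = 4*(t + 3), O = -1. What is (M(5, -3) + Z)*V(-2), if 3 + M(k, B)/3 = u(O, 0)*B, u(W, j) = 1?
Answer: 440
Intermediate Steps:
V(t) = -6 - 2*t (V(t) = -2*(t + 3) = -2*(3 + t) = -(12 + 4*t)/2 = -6 - 2*t)
M(k, B) = -9 + 3*B (M(k, B) = -9 + 3*(1*B) = -9 + 3*B)
Z = -202 (Z = 2*(-76 - 1*25) = 2*(-76 - 25) = 2*(-101) = -202)
(M(5, -3) + Z)*V(-2) = ((-9 + 3*(-3)) - 202)*(-6 - 2*(-2)) = ((-9 - 9) - 202)*(-6 + 4) = (-18 - 202)*(-2) = -220*(-2) = 440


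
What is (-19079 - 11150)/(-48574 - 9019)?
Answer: 30229/57593 ≈ 0.52487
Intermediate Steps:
(-19079 - 11150)/(-48574 - 9019) = -30229/(-57593) = -30229*(-1/57593) = 30229/57593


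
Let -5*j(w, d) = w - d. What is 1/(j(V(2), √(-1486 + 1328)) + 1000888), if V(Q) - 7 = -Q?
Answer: 25022175/25044369669383 - 5*I*√158/25044369669383 ≈ 9.9911e-7 - 2.5095e-12*I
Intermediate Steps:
V(Q) = 7 - Q
j(w, d) = -w/5 + d/5 (j(w, d) = -(w - d)/5 = -w/5 + d/5)
1/(j(V(2), √(-1486 + 1328)) + 1000888) = 1/((-(7 - 1*2)/5 + √(-1486 + 1328)/5) + 1000888) = 1/((-(7 - 2)/5 + √(-158)/5) + 1000888) = 1/((-⅕*5 + (I*√158)/5) + 1000888) = 1/((-1 + I*√158/5) + 1000888) = 1/(1000887 + I*√158/5)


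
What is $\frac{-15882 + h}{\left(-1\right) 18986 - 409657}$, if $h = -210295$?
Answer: $\frac{226177}{428643} \approx 0.52766$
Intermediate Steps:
$\frac{-15882 + h}{\left(-1\right) 18986 - 409657} = \frac{-15882 - 210295}{\left(-1\right) 18986 - 409657} = - \frac{226177}{-18986 - 409657} = - \frac{226177}{-428643} = \left(-226177\right) \left(- \frac{1}{428643}\right) = \frac{226177}{428643}$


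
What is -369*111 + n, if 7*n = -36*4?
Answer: -286857/7 ≈ -40980.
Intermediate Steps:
n = -144/7 (n = (-36*4)/7 = (⅐)*(-144) = -144/7 ≈ -20.571)
-369*111 + n = -369*111 - 144/7 = -40959 - 144/7 = -286857/7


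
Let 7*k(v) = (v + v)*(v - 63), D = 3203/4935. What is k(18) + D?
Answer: -1138897/4935 ≈ -230.78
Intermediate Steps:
D = 3203/4935 (D = 3203*(1/4935) = 3203/4935 ≈ 0.64904)
k(v) = 2*v*(-63 + v)/7 (k(v) = ((v + v)*(v - 63))/7 = ((2*v)*(-63 + v))/7 = (2*v*(-63 + v))/7 = 2*v*(-63 + v)/7)
k(18) + D = (2/7)*18*(-63 + 18) + 3203/4935 = (2/7)*18*(-45) + 3203/4935 = -1620/7 + 3203/4935 = -1138897/4935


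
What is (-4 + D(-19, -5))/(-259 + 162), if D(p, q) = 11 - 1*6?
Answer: -1/97 ≈ -0.010309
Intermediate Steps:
D(p, q) = 5 (D(p, q) = 11 - 6 = 5)
(-4 + D(-19, -5))/(-259 + 162) = (-4 + 5)/(-259 + 162) = 1/(-97) = 1*(-1/97) = -1/97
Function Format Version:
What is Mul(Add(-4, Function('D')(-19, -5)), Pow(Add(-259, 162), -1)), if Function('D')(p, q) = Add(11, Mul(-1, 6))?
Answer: Rational(-1, 97) ≈ -0.010309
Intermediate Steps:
Function('D')(p, q) = 5 (Function('D')(p, q) = Add(11, -6) = 5)
Mul(Add(-4, Function('D')(-19, -5)), Pow(Add(-259, 162), -1)) = Mul(Add(-4, 5), Pow(Add(-259, 162), -1)) = Mul(1, Pow(-97, -1)) = Mul(1, Rational(-1, 97)) = Rational(-1, 97)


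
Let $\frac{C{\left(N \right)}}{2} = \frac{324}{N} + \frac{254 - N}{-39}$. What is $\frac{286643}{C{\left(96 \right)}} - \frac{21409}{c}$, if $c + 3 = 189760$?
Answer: $- \frac{8485236974455}{40038727} \approx -2.1193 \cdot 10^{5}$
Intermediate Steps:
$c = 189757$ ($c = -3 + 189760 = 189757$)
$C{\left(N \right)} = - \frac{508}{39} + \frac{648}{N} + \frac{2 N}{39}$ ($C{\left(N \right)} = 2 \left(\frac{324}{N} + \frac{254 - N}{-39}\right) = 2 \left(\frac{324}{N} + \left(254 - N\right) \left(- \frac{1}{39}\right)\right) = 2 \left(\frac{324}{N} + \left(- \frac{254}{39} + \frac{N}{39}\right)\right) = 2 \left(- \frac{254}{39} + \frac{324}{N} + \frac{N}{39}\right) = - \frac{508}{39} + \frac{648}{N} + \frac{2 N}{39}$)
$\frac{286643}{C{\left(96 \right)}} - \frac{21409}{c} = \frac{286643}{\frac{2}{39} \cdot \frac{1}{96} \left(12636 + 96 \left(-254 + 96\right)\right)} - \frac{21409}{189757} = \frac{286643}{\frac{2}{39} \cdot \frac{1}{96} \left(12636 + 96 \left(-158\right)\right)} - \frac{21409}{189757} = \frac{286643}{\frac{2}{39} \cdot \frac{1}{96} \left(12636 - 15168\right)} - \frac{21409}{189757} = \frac{286643}{\frac{2}{39} \cdot \frac{1}{96} \left(-2532\right)} - \frac{21409}{189757} = \frac{286643}{- \frac{211}{156}} - \frac{21409}{189757} = 286643 \left(- \frac{156}{211}\right) - \frac{21409}{189757} = - \frac{44716308}{211} - \frac{21409}{189757} = - \frac{8485236974455}{40038727}$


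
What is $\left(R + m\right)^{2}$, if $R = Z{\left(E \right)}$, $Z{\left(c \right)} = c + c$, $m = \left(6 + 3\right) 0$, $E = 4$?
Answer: $64$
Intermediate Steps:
$m = 0$ ($m = 9 \cdot 0 = 0$)
$Z{\left(c \right)} = 2 c$
$R = 8$ ($R = 2 \cdot 4 = 8$)
$\left(R + m\right)^{2} = \left(8 + 0\right)^{2} = 8^{2} = 64$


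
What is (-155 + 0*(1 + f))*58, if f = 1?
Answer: -8990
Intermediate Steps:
(-155 + 0*(1 + f))*58 = (-155 + 0*(1 + 1))*58 = (-155 + 0*2)*58 = (-155 + 0)*58 = -155*58 = -8990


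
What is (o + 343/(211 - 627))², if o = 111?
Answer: 2100663889/173056 ≈ 12139.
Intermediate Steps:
(o + 343/(211 - 627))² = (111 + 343/(211 - 627))² = (111 + 343/(-416))² = (111 + 343*(-1/416))² = (111 - 343/416)² = (45833/416)² = 2100663889/173056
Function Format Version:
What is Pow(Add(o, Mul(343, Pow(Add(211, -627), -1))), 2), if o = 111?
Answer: Rational(2100663889, 173056) ≈ 12139.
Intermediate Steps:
Pow(Add(o, Mul(343, Pow(Add(211, -627), -1))), 2) = Pow(Add(111, Mul(343, Pow(Add(211, -627), -1))), 2) = Pow(Add(111, Mul(343, Pow(-416, -1))), 2) = Pow(Add(111, Mul(343, Rational(-1, 416))), 2) = Pow(Add(111, Rational(-343, 416)), 2) = Pow(Rational(45833, 416), 2) = Rational(2100663889, 173056)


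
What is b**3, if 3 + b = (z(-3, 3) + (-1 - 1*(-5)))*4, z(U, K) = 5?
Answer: 35937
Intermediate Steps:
b = 33 (b = -3 + (5 + (-1 - 1*(-5)))*4 = -3 + (5 + (-1 + 5))*4 = -3 + (5 + 4)*4 = -3 + 9*4 = -3 + 36 = 33)
b**3 = 33**3 = 35937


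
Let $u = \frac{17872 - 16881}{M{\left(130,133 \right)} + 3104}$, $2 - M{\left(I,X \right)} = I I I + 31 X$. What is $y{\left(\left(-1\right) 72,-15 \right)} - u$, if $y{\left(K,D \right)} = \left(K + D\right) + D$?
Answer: $- \frac{224196743}{2198017} \approx -102.0$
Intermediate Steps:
$M{\left(I,X \right)} = 2 - I^{3} - 31 X$ ($M{\left(I,X \right)} = 2 - \left(I I I + 31 X\right) = 2 - \left(I^{2} I + 31 X\right) = 2 - \left(I^{3} + 31 X\right) = 2 - I^{3} - 31 X$)
$u = - \frac{991}{2198017}$ ($u = \frac{17872 - 16881}{\left(2 - 130^{3} - 4123\right) + 3104} = \frac{991}{\left(2 - 2197000 - 4123\right) + 3104} = \frac{991}{-2201121 + 3104} = \frac{991}{-2198017} = 991 \left(- \frac{1}{2198017}\right) = - \frac{991}{2198017} \approx -0.00045086$)
$y{\left(K,D \right)} = K + 2 D$ ($y{\left(K,D \right)} = \left(D + K\right) + D = K + 2 D$)
$y{\left(\left(-1\right) 72,-15 \right)} - u = \left(\left(-1\right) 72 + 2 \left(-15\right)\right) - - \frac{991}{2198017} = \left(-72 - 30\right) + \frac{991}{2198017} = -102 + \frac{991}{2198017} = - \frac{224196743}{2198017}$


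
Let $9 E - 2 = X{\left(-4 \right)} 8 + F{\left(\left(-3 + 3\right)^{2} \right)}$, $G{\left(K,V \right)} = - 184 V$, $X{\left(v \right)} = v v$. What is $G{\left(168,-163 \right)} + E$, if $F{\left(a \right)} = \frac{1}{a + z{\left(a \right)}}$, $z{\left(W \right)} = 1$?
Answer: $\frac{270059}{9} \approx 30007.0$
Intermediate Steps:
$X{\left(v \right)} = v^{2}$
$F{\left(a \right)} = \frac{1}{1 + a}$ ($F{\left(a \right)} = \frac{1}{a + 1} = \frac{1}{1 + a}$)
$E = \frac{131}{9}$ ($E = \frac{2}{9} + \frac{\left(-4\right)^{2} \cdot 8 + \frac{1}{1 + \left(-3 + 3\right)^{2}}}{9} = \frac{2}{9} + \frac{16 \cdot 8 + \frac{1}{1 + 0^{2}}}{9} = \frac{2}{9} + \frac{128 + \frac{1}{1 + 0}}{9} = \frac{2}{9} + \frac{128 + 1^{-1}}{9} = \frac{2}{9} + \frac{128 + 1}{9} = \frac{2}{9} + \frac{1}{9} \cdot 129 = \frac{2}{9} + \frac{43}{3} = \frac{131}{9} \approx 14.556$)
$G{\left(168,-163 \right)} + E = \left(-184\right) \left(-163\right) + \frac{131}{9} = 29992 + \frac{131}{9} = \frac{270059}{9}$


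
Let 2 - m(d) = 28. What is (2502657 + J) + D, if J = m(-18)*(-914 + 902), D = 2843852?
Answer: 5346821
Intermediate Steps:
m(d) = -26 (m(d) = 2 - 1*28 = 2 - 28 = -26)
J = 312 (J = -26*(-914 + 902) = -26*(-12) = 312)
(2502657 + J) + D = (2502657 + 312) + 2843852 = 2502969 + 2843852 = 5346821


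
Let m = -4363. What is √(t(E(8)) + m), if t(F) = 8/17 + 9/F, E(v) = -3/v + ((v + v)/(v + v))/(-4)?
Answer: I*√31623315/85 ≈ 66.158*I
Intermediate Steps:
E(v) = -¼ - 3/v (E(v) = -3/v + ((2*v)/((2*v)))*(-¼) = -3/v + ((2*v)*(1/(2*v)))*(-¼) = -3/v + 1*(-¼) = -3/v - ¼ = -¼ - 3/v)
t(F) = 8/17 + 9/F (t(F) = 8*(1/17) + 9/F = 8/17 + 9/F)
√(t(E(8)) + m) = √((8/17 + 9/(((¼)*(-12 - 1*8)/8))) - 4363) = √((8/17 + 9/(((¼)*(⅛)*(-12 - 8)))) - 4363) = √((8/17 + 9/(((¼)*(⅛)*(-20)))) - 4363) = √((8/17 + 9/(-5/8)) - 4363) = √((8/17 + 9*(-8/5)) - 4363) = √((8/17 - 72/5) - 4363) = √(-1184/85 - 4363) = √(-372039/85) = I*√31623315/85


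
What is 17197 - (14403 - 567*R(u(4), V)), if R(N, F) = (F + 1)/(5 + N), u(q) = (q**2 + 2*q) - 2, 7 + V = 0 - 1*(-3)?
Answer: 2731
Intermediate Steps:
V = -4 (V = -7 + (0 - 1*(-3)) = -7 + (0 + 3) = -7 + 3 = -4)
u(q) = -2 + q**2 + 2*q
R(N, F) = (1 + F)/(5 + N)
17197 - (14403 - 567*R(u(4), V)) = 17197 - (14403 - 567*(1 - 4)/(5 + (-2 + 4**2 + 2*4))) = 17197 - (14403 - 567*(-3)/(5 + (-2 + 16 + 8))) = 17197 - (14403 - 567*(-3)/(5 + 22)) = 17197 - (14403 - 567*(-3)/27) = 17197 - (14403 - 21*(-3)) = 17197 - (14403 - 567*(-1/9)) = 17197 - (14403 + 63) = 17197 - 1*14466 = 17197 - 14466 = 2731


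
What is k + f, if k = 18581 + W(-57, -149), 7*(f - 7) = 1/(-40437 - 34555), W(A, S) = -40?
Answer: 9736661311/524944 ≈ 18548.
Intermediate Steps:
f = 3674607/524944 (f = 7 + 1/(7*(-40437 - 34555)) = 7 + (⅐)/(-74992) = 7 + (⅐)*(-1/74992) = 7 - 1/524944 = 3674607/524944 ≈ 7.0000)
k = 18541 (k = 18581 - 40 = 18541)
k + f = 18541 + 3674607/524944 = 9736661311/524944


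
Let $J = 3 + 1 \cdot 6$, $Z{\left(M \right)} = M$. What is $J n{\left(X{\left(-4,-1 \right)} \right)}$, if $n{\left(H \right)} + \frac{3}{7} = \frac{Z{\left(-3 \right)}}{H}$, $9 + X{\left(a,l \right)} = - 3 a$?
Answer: $- \frac{90}{7} \approx -12.857$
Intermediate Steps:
$X{\left(a,l \right)} = -9 - 3 a$
$n{\left(H \right)} = - \frac{3}{7} - \frac{3}{H}$
$J = 9$ ($J = 3 + 6 = 9$)
$J n{\left(X{\left(-4,-1 \right)} \right)} = 9 \left(- \frac{3}{7} - \frac{3}{-9 - -12}\right) = 9 \left(- \frac{3}{7} - \frac{3}{-9 + 12}\right) = 9 \left(- \frac{3}{7} - \frac{3}{3}\right) = 9 \left(- \frac{3}{7} - 1\right) = 9 \left(- \frac{10}{7}\right) = - \frac{90}{7}$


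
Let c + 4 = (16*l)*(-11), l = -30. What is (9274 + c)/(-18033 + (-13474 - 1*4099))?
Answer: -7275/17803 ≈ -0.40864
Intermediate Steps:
c = 5276 (c = -4 + (16*(-30))*(-11) = -4 - 480*(-11) = -4 + 5280 = 5276)
(9274 + c)/(-18033 + (-13474 - 1*4099)) = (9274 + 5276)/(-18033 + (-13474 - 1*4099)) = 14550/(-18033 + (-13474 - 4099)) = 14550/(-18033 - 17573) = 14550/(-35606) = 14550*(-1/35606) = -7275/17803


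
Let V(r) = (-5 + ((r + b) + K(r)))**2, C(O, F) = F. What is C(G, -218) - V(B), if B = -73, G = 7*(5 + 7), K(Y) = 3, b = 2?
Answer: -5547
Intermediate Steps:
G = 84 (G = 7*12 = 84)
V(r) = r**2 (V(r) = (-5 + ((r + 2) + 3))**2 = (-5 + ((2 + r) + 3))**2 = (-5 + (5 + r))**2 = r**2)
C(G, -218) - V(B) = -218 - 1*(-73)**2 = -218 - 1*5329 = -218 - 5329 = -5547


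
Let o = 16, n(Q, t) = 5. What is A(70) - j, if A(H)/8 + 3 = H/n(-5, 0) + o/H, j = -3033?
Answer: 109299/35 ≈ 3122.8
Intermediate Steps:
A(H) = -24 + 128/H + 8*H/5 (A(H) = -24 + 8*(H/5 + 16/H) = -24 + 8*(16/H + H/5) = -24 + (128/H + 8*H/5) = -24 + 128/H + 8*H/5)
A(70) - j = (-24 + 128/70 + (8/5)*70) - 1*(-3033) = (-24 + 128*(1/70) + 112) + 3033 = (-24 + 64/35 + 112) + 3033 = 3144/35 + 3033 = 109299/35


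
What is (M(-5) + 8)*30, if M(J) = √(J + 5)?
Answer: 240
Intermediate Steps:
M(J) = √(5 + J)
(M(-5) + 8)*30 = (√(5 - 5) + 8)*30 = (√0 + 8)*30 = (0 + 8)*30 = 8*30 = 240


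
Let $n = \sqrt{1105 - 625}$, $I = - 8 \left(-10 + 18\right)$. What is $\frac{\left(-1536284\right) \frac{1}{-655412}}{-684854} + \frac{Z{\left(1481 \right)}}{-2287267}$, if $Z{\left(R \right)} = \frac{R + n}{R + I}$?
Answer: $- \frac{1410987114673291}{363696488877156988618} - \frac{4 \sqrt{30}}{3241057339} \approx -3.8863 \cdot 10^{-6}$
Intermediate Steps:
$I = -64$ ($I = \left(-8\right) 8 = -64$)
$n = 4 \sqrt{30}$ ($n = \sqrt{480} = 4 \sqrt{30} \approx 21.909$)
$Z{\left(R \right)} = \frac{R + 4 \sqrt{30}}{-64 + R}$ ($Z{\left(R \right)} = \frac{R + 4 \sqrt{30}}{R - 64} = \frac{R + 4 \sqrt{30}}{-64 + R}$)
$\frac{\left(-1536284\right) \frac{1}{-655412}}{-684854} + \frac{Z{\left(1481 \right)}}{-2287267} = \frac{\left(-1536284\right) \frac{1}{-655412}}{-684854} + \frac{\frac{1}{-64 + 1481} \left(1481 + 4 \sqrt{30}\right)}{-2287267} = \left(-1536284\right) \left(- \frac{1}{655412}\right) \left(- \frac{1}{684854}\right) + \frac{1481 + 4 \sqrt{30}}{1417} \left(- \frac{1}{2287267}\right) = \frac{384071}{163853} \left(- \frac{1}{684854}\right) + \frac{1481 + 4 \sqrt{30}}{1417} \left(- \frac{1}{2287267}\right) = - \frac{384071}{112215382462} + \left(\frac{1481}{1417} + \frac{4 \sqrt{30}}{1417}\right) \left(- \frac{1}{2287267}\right) = - \frac{384071}{112215382462} - \left(\frac{1481}{3241057339} + \frac{4 \sqrt{30}}{3241057339}\right) = - \frac{1410987114673291}{363696488877156988618} - \frac{4 \sqrt{30}}{3241057339}$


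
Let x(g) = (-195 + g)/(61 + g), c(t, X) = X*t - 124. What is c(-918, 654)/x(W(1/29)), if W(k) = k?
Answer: 531438960/2827 ≈ 1.8799e+5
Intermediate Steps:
c(t, X) = -124 + X*t
x(g) = (-195 + g)/(61 + g)
c(-918, 654)/x(W(1/29)) = (-124 + 654*(-918))/(((-195 + 1/29)/(61 + 1/29))) = (-124 - 600372)/(((-195 + 1/29)/(61 + 1/29))) = -600496/(-5654/29/(1770/29)) = -600496/((29/1770)*(-5654/29)) = -600496/(-2827/885) = -600496*(-885/2827) = 531438960/2827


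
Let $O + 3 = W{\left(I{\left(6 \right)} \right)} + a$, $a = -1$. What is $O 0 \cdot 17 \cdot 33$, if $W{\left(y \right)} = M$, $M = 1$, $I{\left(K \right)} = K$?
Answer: $0$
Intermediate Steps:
$W{\left(y \right)} = 1$
$O = -3$ ($O = -3 + \left(1 - 1\right) = -3 + 0 = -3$)
$O 0 \cdot 17 \cdot 33 = \left(-3\right) 0 \cdot 17 \cdot 33 = 0 \cdot 17 \cdot 33 = 0 \cdot 33 = 0$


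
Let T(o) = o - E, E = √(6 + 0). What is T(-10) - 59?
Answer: -69 - √6 ≈ -71.449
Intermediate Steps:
E = √6 ≈ 2.4495
T(o) = o - √6
T(-10) - 59 = (-10 - √6) - 59 = -69 - √6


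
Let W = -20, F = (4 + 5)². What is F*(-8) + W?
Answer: -668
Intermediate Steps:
F = 81 (F = 9² = 81)
F*(-8) + W = 81*(-8) - 20 = -648 - 20 = -668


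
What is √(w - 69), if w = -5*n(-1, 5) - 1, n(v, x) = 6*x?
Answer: 2*I*√55 ≈ 14.832*I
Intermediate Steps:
w = -151 (w = -30*5 - 1 = -5*30 - 1 = -150 - 1 = -151)
√(w - 69) = √(-151 - 69) = √(-220) = 2*I*√55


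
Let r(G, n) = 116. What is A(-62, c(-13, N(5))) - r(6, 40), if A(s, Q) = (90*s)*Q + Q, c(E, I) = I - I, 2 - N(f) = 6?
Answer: -116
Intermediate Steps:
N(f) = -4 (N(f) = 2 - 1*6 = 2 - 6 = -4)
c(E, I) = 0
A(s, Q) = Q + 90*Q*s (A(s, Q) = 90*Q*s + Q = Q + 90*Q*s)
A(-62, c(-13, N(5))) - r(6, 40) = 0*(1 + 90*(-62)) - 1*116 = 0*(1 - 5580) - 116 = 0*(-5579) - 116 = 0 - 116 = -116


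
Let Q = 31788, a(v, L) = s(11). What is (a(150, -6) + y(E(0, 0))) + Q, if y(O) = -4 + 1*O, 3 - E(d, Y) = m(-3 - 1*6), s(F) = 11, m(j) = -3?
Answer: 31801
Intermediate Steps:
a(v, L) = 11
E(d, Y) = 6 (E(d, Y) = 3 - 1*(-3) = 3 + 3 = 6)
y(O) = -4 + O
(a(150, -6) + y(E(0, 0))) + Q = (11 + (-4 + 6)) + 31788 = (11 + 2) + 31788 = 13 + 31788 = 31801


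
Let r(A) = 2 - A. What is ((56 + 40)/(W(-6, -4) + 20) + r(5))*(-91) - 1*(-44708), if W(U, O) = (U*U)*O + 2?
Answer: 2748209/61 ≈ 45053.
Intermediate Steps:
W(U, O) = 2 + O*U² (W(U, O) = U²*O + 2 = O*U² + 2 = 2 + O*U²)
((56 + 40)/(W(-6, -4) + 20) + r(5))*(-91) - 1*(-44708) = ((56 + 40)/((2 - 4*(-6)²) + 20) + (2 - 1*5))*(-91) - 1*(-44708) = (96/((2 - 4*36) + 20) + (2 - 5))*(-91) + 44708 = (96/((2 - 144) + 20) - 3)*(-91) + 44708 = (96/(-142 + 20) - 3)*(-91) + 44708 = (96/(-122) - 3)*(-91) + 44708 = (96*(-1/122) - 3)*(-91) + 44708 = (-48/61 - 3)*(-91) + 44708 = -231/61*(-91) + 44708 = 21021/61 + 44708 = 2748209/61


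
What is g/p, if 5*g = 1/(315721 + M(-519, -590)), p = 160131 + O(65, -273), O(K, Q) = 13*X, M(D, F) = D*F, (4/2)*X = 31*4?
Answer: 1/500458546735 ≈ 1.9982e-12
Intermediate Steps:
X = 62 (X = (31*4)/2 = (½)*124 = 62)
O(K, Q) = 806 (O(K, Q) = 13*62 = 806)
p = 160937 (p = 160131 + 806 = 160937)
g = 1/3109655 (g = 1/(5*(315721 - 519*(-590))) = 1/(5*(315721 + 306210)) = (⅕)/621931 = (⅕)*(1/621931) = 1/3109655 ≈ 3.2158e-7)
g/p = (1/3109655)/160937 = (1/3109655)*(1/160937) = 1/500458546735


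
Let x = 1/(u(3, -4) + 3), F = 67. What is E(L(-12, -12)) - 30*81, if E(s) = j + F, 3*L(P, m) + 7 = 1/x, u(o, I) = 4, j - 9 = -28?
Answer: -2382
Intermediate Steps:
j = -19 (j = 9 - 28 = -19)
x = ⅐ (x = 1/(4 + 3) = 1/7 = ⅐ ≈ 0.14286)
L(P, m) = 0 (L(P, m) = -7/3 + 1/(3*(⅐)) = -7/3 + (⅓)*7 = -7/3 + 7/3 = 0)
E(s) = 48 (E(s) = -19 + 67 = 48)
E(L(-12, -12)) - 30*81 = 48 - 30*81 = 48 - 2430 = -2382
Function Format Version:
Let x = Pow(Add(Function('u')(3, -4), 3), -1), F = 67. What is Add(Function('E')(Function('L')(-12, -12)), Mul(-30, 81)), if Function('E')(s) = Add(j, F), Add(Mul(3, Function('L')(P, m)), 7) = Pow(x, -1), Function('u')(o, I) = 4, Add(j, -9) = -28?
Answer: -2382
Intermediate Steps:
j = -19 (j = Add(9, -28) = -19)
x = Rational(1, 7) (x = Pow(Add(4, 3), -1) = Pow(7, -1) = Rational(1, 7) ≈ 0.14286)
Function('L')(P, m) = 0 (Function('L')(P, m) = Add(Rational(-7, 3), Mul(Rational(1, 3), Pow(Rational(1, 7), -1))) = Add(Rational(-7, 3), Mul(Rational(1, 3), 7)) = Add(Rational(-7, 3), Rational(7, 3)) = 0)
Function('E')(s) = 48 (Function('E')(s) = Add(-19, 67) = 48)
Add(Function('E')(Function('L')(-12, -12)), Mul(-30, 81)) = Add(48, Mul(-30, 81)) = Add(48, -2430) = -2382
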